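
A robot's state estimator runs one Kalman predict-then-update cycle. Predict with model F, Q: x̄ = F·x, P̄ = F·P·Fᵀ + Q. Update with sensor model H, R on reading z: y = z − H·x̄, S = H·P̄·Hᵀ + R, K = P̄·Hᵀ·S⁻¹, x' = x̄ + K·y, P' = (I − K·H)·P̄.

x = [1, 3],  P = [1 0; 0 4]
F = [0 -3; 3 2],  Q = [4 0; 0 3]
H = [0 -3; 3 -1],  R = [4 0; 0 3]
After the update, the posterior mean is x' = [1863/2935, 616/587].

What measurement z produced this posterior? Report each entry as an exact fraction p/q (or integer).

x̄ = F·x = [-9, 9]
P̄ = F·P·Fᵀ + Q = [40 -24; -24 28]
S = H·P̄·Hᵀ + R = [256 300; 300 535]
K = P̄·Hᵀ·S⁻¹ = [-117/1174 954/2935; -747/2348 -5/587]
x' − x̄ = [28278/2935, -4667/587] = K·y
y = (KᵀK)⁻¹·Kᵀ·(x' − x̄) = [24, 37]
z = y + H·x̄ = [24, 37] + [-27, -36] = [-3, 1]

z = [-3, 1]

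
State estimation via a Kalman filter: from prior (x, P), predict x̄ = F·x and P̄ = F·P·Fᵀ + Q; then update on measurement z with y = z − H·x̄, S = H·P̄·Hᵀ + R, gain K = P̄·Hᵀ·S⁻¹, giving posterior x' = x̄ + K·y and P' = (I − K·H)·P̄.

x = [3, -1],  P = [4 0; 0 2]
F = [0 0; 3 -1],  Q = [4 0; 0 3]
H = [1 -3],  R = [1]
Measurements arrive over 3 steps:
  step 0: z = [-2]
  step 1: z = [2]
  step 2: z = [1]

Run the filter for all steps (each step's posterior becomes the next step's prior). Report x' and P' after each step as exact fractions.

step 0: x̄ = F·x = [0, 10]
step 0: P̄ = F·P·Fᵀ + Q = [4 0; 0 41]
step 0: y = z − H·x̄ = [28]
step 0: S = H·P̄·Hᵀ + R = [374]
step 0: K = P̄·Hᵀ·S⁻¹ = [2/187; -123/374]
step 0: x' = x̄ + K·y = [56/187, 148/187]
step 0: P' = (I − K·H)·P̄ = [740/187 246/187; 246/187 205/374]
step 1: x̄ = F·x = [0, 20/187]
step 1: P̄ = F·P·Fᵀ + Q = [4 0; 0 11695/374]
step 1: y = z − H·x̄ = [434/187]
step 1: S = H·P̄·Hᵀ + R = [107125/374]
step 1: K = P̄·Hᵀ·S⁻¹ = [1496/107125; -7017/21425]
step 1: x' = x̄ + K·y = [3472/107125, -13994/21425]
step 1: P' = (I − K·H)·P̄ = [422516/107125 28068/21425; 28068/21425 2339/4285]
step 2: x̄ = F·x = [0, 80386/107125]
step 2: P̄ = F·P·Fᵀ + Q = [4 0; 0 3340454/107125]
step 2: y = z − H·x̄ = [348283/107125]
step 2: S = H·P̄·Hᵀ + R = [30599711/107125]
step 2: K = P̄·Hᵀ·S⁻¹ = [428500/30599711; -10021362/30599711]
step 2: x' = x̄ + K·y = [1393132/30599711, -9619432/30599711]
step 2: P' = (I − K·H)·P̄ = [120684844/30599711 40085448/30599711; 40085448/30599711 16702270/30599711]

step 0: x' = [56/187, 148/187], P' = [740/187 246/187; 246/187 205/374]
step 1: x' = [3472/107125, -13994/21425], P' = [422516/107125 28068/21425; 28068/21425 2339/4285]
step 2: x' = [1393132/30599711, -9619432/30599711], P' = [120684844/30599711 40085448/30599711; 40085448/30599711 16702270/30599711]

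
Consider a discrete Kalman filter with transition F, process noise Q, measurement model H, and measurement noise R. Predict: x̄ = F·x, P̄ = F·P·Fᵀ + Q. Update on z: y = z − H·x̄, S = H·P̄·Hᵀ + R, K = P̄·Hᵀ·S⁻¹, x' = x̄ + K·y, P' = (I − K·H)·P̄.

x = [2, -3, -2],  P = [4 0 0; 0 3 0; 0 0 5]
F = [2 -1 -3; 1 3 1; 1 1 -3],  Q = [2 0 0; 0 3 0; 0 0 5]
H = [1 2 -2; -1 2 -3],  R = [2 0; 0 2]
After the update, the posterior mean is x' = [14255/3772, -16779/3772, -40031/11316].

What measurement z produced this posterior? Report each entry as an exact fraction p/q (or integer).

z = [2, -2]

x̄ = F·x = [13, -9, 5]
P̄ = F·P·Fᵀ + Q = [66 -16 50; -16 39 -2; 50 -2 57]
S = H·P̄·Hᵀ + R = [204 402; 402 1125]
K = P̄·Hᵀ·S⁻¹ = [4241/11316 -2005/5658; 5675/11316 -511/5658; 775/3772 -1547/5658]
x' − x̄ = [-34781/3772, 17169/3772, -96611/11316] = K·y
y = (KᵀK)⁻¹·Kᵀ·(x' − x̄) = [17, 44]
z = y + H·x̄ = [17, 44] + [-15, -46] = [2, -2]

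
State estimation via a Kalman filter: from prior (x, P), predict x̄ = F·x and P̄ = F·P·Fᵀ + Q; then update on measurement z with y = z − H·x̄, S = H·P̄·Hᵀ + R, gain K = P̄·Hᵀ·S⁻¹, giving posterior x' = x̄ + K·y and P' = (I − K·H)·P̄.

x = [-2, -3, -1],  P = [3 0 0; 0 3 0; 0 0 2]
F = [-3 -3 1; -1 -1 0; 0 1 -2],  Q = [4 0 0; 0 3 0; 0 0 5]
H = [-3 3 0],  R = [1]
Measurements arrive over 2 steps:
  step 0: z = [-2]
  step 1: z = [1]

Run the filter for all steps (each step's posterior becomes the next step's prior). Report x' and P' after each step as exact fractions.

step 0: x' = [511/149, 815/298, 226/149], P' = [1002/149 981/149 -47/149; 981/149 1953/298 -42/149; -47/149 -42/149 1934/149]
step 1: x' = [-204859/86002, -175411/86002, -411455/86002], P' = [840251/86002 413471/43001 311036/43001; 413471/43001 1646361/172004 1252325/172004; 311036/43001 1252325/172004 7068897/172004]

step 0: x̄ = F·x = [14, 5, -1]
step 0: P̄ = F·P·Fᵀ + Q = [60 18 -13; 18 9 -3; -13 -3 16]
step 0: y = z − H·x̄ = [25]
step 0: S = H·P̄·Hᵀ + R = [298]
step 0: K = P̄·Hᵀ·S⁻¹ = [-63/149; -27/298; 15/149]
step 0: x' = x̄ + K·y = [511/149, 815/298, 226/149]
step 0: P' = (I − K·H)·P̄ = [1002/149 981/149 -47/149; 981/149 1953/298 -42/149; -47/149 -42/149 1934/149]
step 1: x̄ = F·x = [-5059/298, -1837/298, -89/298]
step 1: P̄ = F·P·Fᵀ + Q = [77057/298 23821/298 -20633/298; 23821/298 8775/298 -4271/298; -20633/298 -4271/298 19251/298]
step 1: y = z − H·x̄ = [-4684/149]
step 1: S = H·P̄·Hᵀ + R = [172004/149]
step 1: K = P̄·Hᵀ·S⁻¹ = [-39927/86002; -22569/172004; 24543/172004]
step 1: x' = x̄ + K·y = [-204859/86002, -175411/86002, -411455/86002]
step 1: P' = (I − K·H)·P̄ = [840251/86002 413471/43001 311036/43001; 413471/43001 1646361/172004 1252325/172004; 311036/43001 1252325/172004 7068897/172004]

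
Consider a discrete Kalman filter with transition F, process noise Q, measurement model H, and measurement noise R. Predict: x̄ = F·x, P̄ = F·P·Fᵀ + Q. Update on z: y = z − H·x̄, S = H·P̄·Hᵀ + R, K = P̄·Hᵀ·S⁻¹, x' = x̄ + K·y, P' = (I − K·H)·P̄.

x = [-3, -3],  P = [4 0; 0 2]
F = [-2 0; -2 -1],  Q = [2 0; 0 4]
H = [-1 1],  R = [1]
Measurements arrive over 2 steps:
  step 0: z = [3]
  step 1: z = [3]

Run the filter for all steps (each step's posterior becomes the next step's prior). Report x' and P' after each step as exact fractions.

step 0: x' = [6, 9], P' = [158/9 52/3; 52/3 18]
step 1: x' = [92/25, 31/5], P' = [6646/225 1388/45; 1388/45 298/9]

step 0: x̄ = F·x = [6, 9]
step 0: P̄ = F·P·Fᵀ + Q = [18 16; 16 22]
step 0: y = z − H·x̄ = [0]
step 0: S = H·P̄·Hᵀ + R = [9]
step 0: K = P̄·Hᵀ·S⁻¹ = [-2/9; 2/3]
step 0: x' = x̄ + K·y = [6, 9]
step 0: P' = (I − K·H)·P̄ = [158/9 52/3; 52/3 18]
step 1: x̄ = F·x = [-12, -21]
step 1: P̄ = F·P·Fᵀ + Q = [650/9 944/9; 944/9 1454/9]
step 1: y = z − H·x̄ = [12]
step 1: S = H·P̄·Hᵀ + R = [25]
step 1: K = P̄·Hᵀ·S⁻¹ = [98/75; 34/15]
step 1: x' = x̄ + K·y = [92/25, 31/5]
step 1: P' = (I − K·H)·P̄ = [6646/225 1388/45; 1388/45 298/9]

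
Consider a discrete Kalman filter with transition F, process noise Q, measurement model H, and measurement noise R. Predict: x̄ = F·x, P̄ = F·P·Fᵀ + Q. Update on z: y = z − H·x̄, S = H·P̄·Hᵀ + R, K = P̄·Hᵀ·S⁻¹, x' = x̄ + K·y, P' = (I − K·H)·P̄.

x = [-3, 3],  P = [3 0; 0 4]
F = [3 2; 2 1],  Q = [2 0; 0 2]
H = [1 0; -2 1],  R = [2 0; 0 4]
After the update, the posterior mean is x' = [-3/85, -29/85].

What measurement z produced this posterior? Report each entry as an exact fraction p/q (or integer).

z = [1, 1]

x̄ = F·x = [-3, -3]
P̄ = F·P·Fᵀ + Q = [45 26; 26 18]
S = H·P̄·Hᵀ + R = [47 -64; -64 98]
K = P̄·Hᵀ·S⁻¹ = [157/255 -64/255; 62/85 11/85]
x' − x̄ = [252/85, 226/85] = K·y
y = (KᵀK)⁻¹·Kᵀ·(x' − x̄) = [4, -2]
z = y + H·x̄ = [4, -2] + [-3, 3] = [1, 1]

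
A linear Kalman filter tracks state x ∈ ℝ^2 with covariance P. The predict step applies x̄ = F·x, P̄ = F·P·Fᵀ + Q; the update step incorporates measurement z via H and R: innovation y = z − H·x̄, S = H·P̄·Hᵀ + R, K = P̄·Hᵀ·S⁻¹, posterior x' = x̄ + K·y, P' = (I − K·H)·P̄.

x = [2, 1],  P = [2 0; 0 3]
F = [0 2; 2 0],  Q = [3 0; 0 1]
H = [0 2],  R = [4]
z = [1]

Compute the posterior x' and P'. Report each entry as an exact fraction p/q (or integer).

x̄ = F·x = [2, 4]
P̄ = F·P·Fᵀ + Q = [15 0; 0 9]
y = z − H·x̄ = [-7]
S = H·P̄·Hᵀ + R = [40]
K = P̄·Hᵀ·S⁻¹ = [0; 9/20]
x' = x̄ + K·y = [2, 17/20]
P' = (I − K·H)·P̄ = [15 0; 0 9/10]

x' = [2, 17/20]
P' = [15 0; 0 9/10]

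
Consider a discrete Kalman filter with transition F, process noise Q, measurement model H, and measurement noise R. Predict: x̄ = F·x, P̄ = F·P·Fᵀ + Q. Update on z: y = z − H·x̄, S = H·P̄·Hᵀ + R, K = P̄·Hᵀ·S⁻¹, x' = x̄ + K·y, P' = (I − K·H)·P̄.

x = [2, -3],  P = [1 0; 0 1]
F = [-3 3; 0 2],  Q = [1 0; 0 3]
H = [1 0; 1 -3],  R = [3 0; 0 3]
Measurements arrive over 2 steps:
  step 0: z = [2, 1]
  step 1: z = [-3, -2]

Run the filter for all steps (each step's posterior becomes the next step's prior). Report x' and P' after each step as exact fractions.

step 0: x' = [-117/359, -179/359], P' = [930/359 309/359; 309/359 215/359]
step 1: x' = [-3403/1273, -653/2546], P' = [63771/28006 39117/56012; 39117/56012 59095/112024]

step 0: x̄ = F·x = [-15, -6]
step 0: P̄ = F·P·Fᵀ + Q = [19 6; 6 7]
step 0: y = z − H·x̄ = [17, -2]
step 0: S = H·P̄·Hᵀ + R = [22 1; 1 49]
step 0: K = P̄·Hᵀ·S⁻¹ = [310/359 1/359; 103/359 -112/359]
step 0: x' = x̄ + K·y = [-117/359, -179/359]
step 0: P' = (I − K·H)·P̄ = [930/359 309/359; 309/359 215/359]
step 1: x̄ = F·x = [-186/359, -358/359]
step 1: P̄ = F·P·Fᵀ + Q = [5102/359 -564/359; -564/359 1937/359]
step 1: y = z − H·x̄ = [-891/359, -1606/359]
step 1: S = H·P̄·Hᵀ + R = [6179/359 6794/359; 6794/359 26996/359]
step 1: K = P̄·Hᵀ·S⁻¹ = [21257/28006 3397/56012; 13039/56012 -33017/112024]
step 1: x' = x̄ + K·y = [-3403/1273, -653/2546]
step 1: P' = (I − K·H)·P̄ = [63771/28006 39117/56012; 39117/56012 59095/112024]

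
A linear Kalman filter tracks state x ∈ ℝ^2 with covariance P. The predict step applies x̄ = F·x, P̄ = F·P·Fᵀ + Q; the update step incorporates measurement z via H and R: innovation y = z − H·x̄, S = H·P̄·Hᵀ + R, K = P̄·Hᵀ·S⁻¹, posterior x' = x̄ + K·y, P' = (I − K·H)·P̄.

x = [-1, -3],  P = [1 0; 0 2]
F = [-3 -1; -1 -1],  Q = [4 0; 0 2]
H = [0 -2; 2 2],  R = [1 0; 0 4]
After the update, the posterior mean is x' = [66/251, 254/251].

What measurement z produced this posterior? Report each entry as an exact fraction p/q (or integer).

z = [-2, 2]

x̄ = F·x = [6, 4]
P̄ = F·P·Fᵀ + Q = [15 5; 5 5]
S = H·P̄·Hᵀ + R = [21 -40; -40 124]
K = P̄·Hᵀ·S⁻¹ = [90/251 110/251; -110/251 5/251]
x' − x̄ = [-1440/251, -750/251] = K·y
y = (KᵀK)⁻¹·Kᵀ·(x' − x̄) = [6, -18]
z = y + H·x̄ = [6, -18] + [-8, 20] = [-2, 2]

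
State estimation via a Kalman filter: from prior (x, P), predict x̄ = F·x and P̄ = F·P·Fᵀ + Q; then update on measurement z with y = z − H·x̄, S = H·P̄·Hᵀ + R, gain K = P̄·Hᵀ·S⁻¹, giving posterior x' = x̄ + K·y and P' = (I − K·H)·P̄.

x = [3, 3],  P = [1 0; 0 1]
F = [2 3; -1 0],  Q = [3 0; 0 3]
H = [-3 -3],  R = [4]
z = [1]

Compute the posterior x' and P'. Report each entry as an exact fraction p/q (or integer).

x' = [9/2, -9/2]
P' = [151/37 -137/37; -137/37 139/37]

x̄ = F·x = [15, -3]
P̄ = F·P·Fᵀ + Q = [16 -2; -2 4]
y = z − H·x̄ = [37]
S = H·P̄·Hᵀ + R = [148]
K = P̄·Hᵀ·S⁻¹ = [-21/74; -3/74]
x' = x̄ + K·y = [9/2, -9/2]
P' = (I − K·H)·P̄ = [151/37 -137/37; -137/37 139/37]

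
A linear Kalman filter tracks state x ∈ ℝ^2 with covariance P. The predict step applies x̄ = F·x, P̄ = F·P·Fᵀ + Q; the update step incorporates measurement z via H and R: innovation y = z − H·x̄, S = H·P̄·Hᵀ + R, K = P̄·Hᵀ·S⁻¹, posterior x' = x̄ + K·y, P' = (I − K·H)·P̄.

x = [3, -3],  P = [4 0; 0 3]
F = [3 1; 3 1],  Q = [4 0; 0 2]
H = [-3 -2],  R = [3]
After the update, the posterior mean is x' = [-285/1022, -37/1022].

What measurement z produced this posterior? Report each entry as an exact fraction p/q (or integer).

x̄ = F·x = [6, 6]
P̄ = F·P·Fᵀ + Q = [43 39; 39 41]
S = H·P̄·Hᵀ + R = [1022]
K = P̄·Hᵀ·S⁻¹ = [-207/1022; -199/1022]
x' − x̄ = [-6417/1022, -6169/1022] = K·y
y = (KᵀK)⁻¹·Kᵀ·(x' − x̄) = [31]
z = y + H·x̄ = [31] + [-30] = [1]

z = [1]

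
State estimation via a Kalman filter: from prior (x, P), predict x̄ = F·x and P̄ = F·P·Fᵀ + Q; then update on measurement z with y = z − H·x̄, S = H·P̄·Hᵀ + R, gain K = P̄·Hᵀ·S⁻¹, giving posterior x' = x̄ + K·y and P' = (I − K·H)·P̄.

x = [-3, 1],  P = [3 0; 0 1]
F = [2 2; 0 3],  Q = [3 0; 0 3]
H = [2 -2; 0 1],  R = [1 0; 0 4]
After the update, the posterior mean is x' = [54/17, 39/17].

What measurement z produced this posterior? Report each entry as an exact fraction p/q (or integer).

x̄ = F·x = [-4, 3]
P̄ = F·P·Fᵀ + Q = [19 6; 6 12]
S = H·P̄·Hᵀ + R = [77 -12; -12 16]
K = P̄·Hᵀ·S⁻¹ = [61/136 387/544; -3/68 195/272]
x' − x̄ = [122/17, -12/17] = K·y
y = (KᵀK)⁻¹·Kᵀ·(x' − x̄) = [16, 0]
z = y + H·x̄ = [16, 0] + [-14, 3] = [2, 3]

z = [2, 3]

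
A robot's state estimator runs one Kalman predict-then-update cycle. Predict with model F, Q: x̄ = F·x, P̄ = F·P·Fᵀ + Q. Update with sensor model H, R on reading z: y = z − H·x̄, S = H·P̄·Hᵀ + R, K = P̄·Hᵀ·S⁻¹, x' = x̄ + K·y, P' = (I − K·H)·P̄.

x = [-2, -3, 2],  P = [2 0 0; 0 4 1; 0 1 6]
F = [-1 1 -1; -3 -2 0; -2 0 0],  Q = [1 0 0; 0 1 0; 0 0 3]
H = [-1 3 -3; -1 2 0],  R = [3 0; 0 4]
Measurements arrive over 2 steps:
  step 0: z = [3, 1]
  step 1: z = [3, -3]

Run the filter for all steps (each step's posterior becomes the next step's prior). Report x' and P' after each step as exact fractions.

step 0: x̄ = F·x = [-3, 12, 4]
step 0: P̄ = F·P·Fᵀ + Q = [11 0 4; 0 35 12; 4 12 11]
step 0: y = z − H·x̄ = [-24, -26]
step 0: S = H·P̄·Hᵀ + R = [236 161; 161 155]
step 0: K = P̄·Hᵀ·S⁻¹ = [-598/3553 369/3553; -575/10659 5411/10659; -1125/3553 1627/3553]
step 0: x' = x̄ + K·y = [-5901/3553, 1022/10659, -1090/3553]
step 0: P' = (I − K·H)·P̄ = [29388/3553 15432/3553 6234/3553; 15432/3553 33970/10659 6371/3553; 6234/3553 6371/3553 5418/3553]
step 1: x̄ = F·x = [21995/10659, 51065/10659, 11802/3553]
step 1: P̄ = F·P·Fᵀ + Q = [55633/10659 244588/10659 40380/3553; 244588/10659 1495567/10659 238056/3553; 40380/3553 238056/3553 128211/3553]
step 1: y = z − H·x̄ = [6995/10659, -10192/969]
step 1: S = H·P̄·Hᵀ + R = [3413698/10659 353137/969; 353137/969 463835/969]
step 1: K = P̄·Hᵀ·S⁻¹ = [-2451358/72799953 8052281/72799953; 4091977/218399859 114450955/218399859; -6794937/24266651 11390463/24266651]
step 1: x' = x̄ + K·y = [21306889/24266651, -51603130/72799953, -43658235/24266651]
step 1: P' = (I − K·H)·P̄ = [41609252/24266651 78518440/72799953 13120182/24266651; 78518440/72799953 346679570/218399859 29341017/24266651; 13120182/24266651 29341017/24266651 31762560/24266651]

step 0: x' = [-5901/3553, 1022/10659, -1090/3553], P' = [29388/3553 15432/3553 6234/3553; 15432/3553 33970/10659 6371/3553; 6234/3553 6371/3553 5418/3553]
step 1: x' = [21306889/24266651, -51603130/72799953, -43658235/24266651], P' = [41609252/24266651 78518440/72799953 13120182/24266651; 78518440/72799953 346679570/218399859 29341017/24266651; 13120182/24266651 29341017/24266651 31762560/24266651]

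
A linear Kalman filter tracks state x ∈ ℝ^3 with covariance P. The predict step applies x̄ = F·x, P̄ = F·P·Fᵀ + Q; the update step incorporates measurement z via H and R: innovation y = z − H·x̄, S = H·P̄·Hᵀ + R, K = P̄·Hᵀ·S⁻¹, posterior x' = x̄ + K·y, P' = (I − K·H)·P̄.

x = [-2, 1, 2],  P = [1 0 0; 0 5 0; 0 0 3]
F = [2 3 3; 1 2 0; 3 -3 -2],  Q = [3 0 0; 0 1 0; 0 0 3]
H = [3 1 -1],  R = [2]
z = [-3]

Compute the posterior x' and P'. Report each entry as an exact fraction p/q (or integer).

x' = [-1573/696, -155/48, -3273/464]
P' = [923/348 -47/24 1283/232; -47/24 331/48 13/16; 1283/232 13/16 8253/464]

x̄ = F·x = [5, 0, -13]
P̄ = F·P·Fᵀ + Q = [79 32 -57; 32 22 -27; -57 -27 69]
y = z − H·x̄ = [-31]
S = H·P̄·Hᵀ + R = [1392]
K = P̄·Hᵀ·S⁻¹ = [163/696; 5/48; -89/464]
x' = x̄ + K·y = [-1573/696, -155/48, -3273/464]
P' = (I − K·H)·P̄ = [923/348 -47/24 1283/232; -47/24 331/48 13/16; 1283/232 13/16 8253/464]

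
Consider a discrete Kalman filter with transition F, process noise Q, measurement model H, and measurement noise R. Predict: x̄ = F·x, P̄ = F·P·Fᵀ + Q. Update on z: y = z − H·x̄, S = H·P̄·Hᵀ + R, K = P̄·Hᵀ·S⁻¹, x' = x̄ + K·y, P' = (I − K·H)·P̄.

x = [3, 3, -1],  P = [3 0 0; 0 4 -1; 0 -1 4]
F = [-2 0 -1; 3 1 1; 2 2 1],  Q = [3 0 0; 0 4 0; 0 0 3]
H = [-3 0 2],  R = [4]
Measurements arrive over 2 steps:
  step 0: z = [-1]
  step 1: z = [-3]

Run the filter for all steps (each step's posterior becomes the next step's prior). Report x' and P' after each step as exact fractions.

step 0: x̄ = F·x = [-5, 11, 11]
step 0: P̄ = F·P·Fᵀ + Q = [19 -21 -14; -21 37 27; -14 27 31]
step 0: y = z − H·x̄ = [-38]
step 0: S = H·P̄·Hᵀ + R = [467]
step 0: K = P̄·Hᵀ·S⁻¹ = [-85/467; 117/467; 104/467]
step 0: x' = x̄ + K·y = [895/467, 691/467, 1185/467]
step 0: P' = (I − K·H)·P̄ = [1648/467 138/467 2302/467; 138/467 3590/467 441/467; 2302/467 441/467 3661/467]
step 1: x̄ = F·x = [-2975/467, 4561/467, 4357/467]
step 1: P̄ = F·P·Fᵀ + Q = [20862/467 -25776/467 -20895/467; -25776/467 39473/467 34666/467; -20895/467 34666/467 38090/467]
step 1: y = z − H·x̄ = [-19040/467]
step 1: S = H·P̄·Hᵀ + R = [592726/467]
step 1: K = P̄·Hᵀ·S⁻¹ = [-52188/296363; 73330/296363; 138865/592726]
step 1: x' = x̄ + K·y = [239785/296363, -95271/296363, -65827/296363]
step 1: P' = (I − K·H)·P̄ = [1575054/296363 31776/296363 2258205/296363; 31776/296363 2020897/296363 194324/296363; 2258205/296363 194324/296363 7052345/592726]

step 0: x' = [895/467, 691/467, 1185/467], P' = [1648/467 138/467 2302/467; 138/467 3590/467 441/467; 2302/467 441/467 3661/467]
step 1: x' = [239785/296363, -95271/296363, -65827/296363], P' = [1575054/296363 31776/296363 2258205/296363; 31776/296363 2020897/296363 194324/296363; 2258205/296363 194324/296363 7052345/592726]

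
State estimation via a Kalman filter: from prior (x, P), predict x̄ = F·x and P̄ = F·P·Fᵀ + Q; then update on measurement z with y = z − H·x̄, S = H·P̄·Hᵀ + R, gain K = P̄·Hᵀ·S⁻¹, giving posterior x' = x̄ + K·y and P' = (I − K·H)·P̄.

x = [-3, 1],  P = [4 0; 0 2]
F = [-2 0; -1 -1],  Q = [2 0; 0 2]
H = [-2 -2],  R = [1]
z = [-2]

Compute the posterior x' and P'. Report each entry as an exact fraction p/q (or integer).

x̄ = F·x = [6, 2]
P̄ = F·P·Fᵀ + Q = [18 8; 8 8]
y = z − H·x̄ = [14]
S = H·P̄·Hᵀ + R = [169]
K = P̄·Hᵀ·S⁻¹ = [-4/13; -32/169]
x' = x̄ + K·y = [22/13, -110/169]
P' = (I − K·H)·P̄ = [2 -24/13; -24/13 328/169]

x' = [22/13, -110/169]
P' = [2 -24/13; -24/13 328/169]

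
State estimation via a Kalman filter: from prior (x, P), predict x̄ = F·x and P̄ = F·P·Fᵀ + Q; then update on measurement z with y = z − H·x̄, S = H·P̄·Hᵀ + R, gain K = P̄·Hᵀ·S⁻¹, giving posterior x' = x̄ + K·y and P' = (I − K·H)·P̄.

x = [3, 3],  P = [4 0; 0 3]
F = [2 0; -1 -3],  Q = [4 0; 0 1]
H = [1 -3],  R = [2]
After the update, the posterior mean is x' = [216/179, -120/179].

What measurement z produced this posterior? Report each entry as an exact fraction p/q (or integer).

x̄ = F·x = [6, -12]
P̄ = F·P·Fᵀ + Q = [20 -8; -8 32]
S = H·P̄·Hᵀ + R = [358]
K = P̄·Hᵀ·S⁻¹ = [22/179; -52/179]
x' − x̄ = [-858/179, 2028/179] = K·y
y = (KᵀK)⁻¹·Kᵀ·(x' − x̄) = [-39]
z = y + H·x̄ = [-39] + [42] = [3]

z = [3]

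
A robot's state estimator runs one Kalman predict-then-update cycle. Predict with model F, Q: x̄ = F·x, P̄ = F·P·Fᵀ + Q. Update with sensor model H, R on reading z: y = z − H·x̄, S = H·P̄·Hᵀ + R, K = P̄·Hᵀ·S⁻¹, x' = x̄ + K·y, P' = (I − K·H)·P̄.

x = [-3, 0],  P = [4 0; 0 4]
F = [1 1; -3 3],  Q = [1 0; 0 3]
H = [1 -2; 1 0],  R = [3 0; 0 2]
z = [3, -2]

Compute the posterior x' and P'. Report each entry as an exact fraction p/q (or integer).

x' = [-2298/1117, -2697/1117]
P' = [1818/1117 900/1117; 900/1117 1275/1117]

x̄ = F·x = [-3, 9]
P̄ = F·P·Fᵀ + Q = [9 0; 0 75]
y = z − H·x̄ = [24, 1]
S = H·P̄·Hᵀ + R = [312 9; 9 11]
K = P̄·Hᵀ·S⁻¹ = [6/1117 909/1117; -550/1117 450/1117]
x' = x̄ + K·y = [-2298/1117, -2697/1117]
P' = (I − K·H)·P̄ = [1818/1117 900/1117; 900/1117 1275/1117]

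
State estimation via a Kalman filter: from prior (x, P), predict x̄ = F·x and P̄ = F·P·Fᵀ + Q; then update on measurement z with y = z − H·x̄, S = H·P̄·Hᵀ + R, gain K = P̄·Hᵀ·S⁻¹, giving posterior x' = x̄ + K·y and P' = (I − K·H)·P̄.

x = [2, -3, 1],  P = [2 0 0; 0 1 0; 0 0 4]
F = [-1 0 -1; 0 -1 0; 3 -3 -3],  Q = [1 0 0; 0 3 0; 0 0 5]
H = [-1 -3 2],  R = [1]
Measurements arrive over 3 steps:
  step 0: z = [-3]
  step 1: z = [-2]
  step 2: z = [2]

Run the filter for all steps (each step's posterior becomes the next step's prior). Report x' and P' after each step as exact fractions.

step 0: x̄ = F·x = [-3, 3, 12]
step 0: P̄ = F·P·Fᵀ + Q = [7 0 6; 0 4 3; 6 3 68]
step 0: y = z − H·x̄ = [-21]
step 0: S = H·P̄·Hᵀ + R = [256]
step 0: K = P̄·Hᵀ·S⁻¹ = [5/256; -3/128; 121/256]
step 0: x' = x̄ + K·y = [-873/256, 447/128, 531/256]
step 0: P' = (I − K·H)·P̄ = [1767/256 15/128 931/256; 15/128 247/64 747/128; 931/256 747/128 2767/256]
step 1: x̄ = F·x = [171/128, -447/128, -3447/128]
step 1: P̄ = F·P·Fᵀ + Q = [1663/64 381/64 1893/64; 381/64 439/64 1839/64; 1893/64 1839/64 15143/64]
step 1: y = z − H·x̄ = [1367/32]
step 1: S = H·P̄·Hᵀ + R = [2431/4]
step 1: K = P̄·Hᵀ·S⁻¹ = [245/9724; 45/884; 5719/9724]
step 1: x' = x̄ + K·y = [93827/38896, -4659/3536, -70223/38896]
step 1: P' = (I − K·H)·P̄ = [497841/19448 9147/1768 400091/19448; 9147/1768 9343/1768 18633/1768; 400091/19448 18633/1768 513209/19448]
step 2: x̄ = F·x = [-5901/9724, 4659/3536, 645897/38896]
step 2: P̄ = F·P·Fᵀ + Q = [228835/2431 6945/442 240711/4862; 6945/442 14647/1768 56487/1768; 240711/4862 56487/1768 4798237/19448]
step 2: y = z − H·x̄ = [-1083859/38896]
step 2: S = H·P̄·Hᵀ + R = [13018949/19448]
step 2: K = P̄·Hᵀ·S⁻¹ = [-821732/13018949; 453783/13018949; 6769559/13018949]
step 2: x' = x̄ + K·y = [29994979/26037898, 4508724/13018949, 55103489/26037898]
step 2: P' = (I − K·H)·P̄ = [1190779827/13018949 223736037/13018949 930583103/13018949; 223736037/13018949 97267328/13018949 257995902/13018949; 930583103/13018949 257995902/13018949 855670184/13018949]

step 0: x' = [-873/256, 447/128, 531/256], P' = [1767/256 15/128 931/256; 15/128 247/64 747/128; 931/256 747/128 2767/256]
step 1: x' = [93827/38896, -4659/3536, -70223/38896], P' = [497841/19448 9147/1768 400091/19448; 9147/1768 9343/1768 18633/1768; 400091/19448 18633/1768 513209/19448]
step 2: x' = [29994979/26037898, 4508724/13018949, 55103489/26037898], P' = [1190779827/13018949 223736037/13018949 930583103/13018949; 223736037/13018949 97267328/13018949 257995902/13018949; 930583103/13018949 257995902/13018949 855670184/13018949]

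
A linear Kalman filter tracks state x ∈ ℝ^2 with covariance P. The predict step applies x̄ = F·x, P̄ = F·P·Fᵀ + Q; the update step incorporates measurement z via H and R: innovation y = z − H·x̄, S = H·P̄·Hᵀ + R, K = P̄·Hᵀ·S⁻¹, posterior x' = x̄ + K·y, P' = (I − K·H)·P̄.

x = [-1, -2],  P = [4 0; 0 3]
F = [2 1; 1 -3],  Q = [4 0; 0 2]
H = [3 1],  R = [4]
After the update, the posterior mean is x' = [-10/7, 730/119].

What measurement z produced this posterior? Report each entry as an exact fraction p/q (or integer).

z = [2]

x̄ = F·x = [-4, 5]
P̄ = F·P·Fᵀ + Q = [23 -1; -1 33]
S = H·P̄·Hᵀ + R = [238]
K = P̄·Hᵀ·S⁻¹ = [2/7; 15/119]
x' − x̄ = [18/7, 135/119] = K·y
y = (KᵀK)⁻¹·Kᵀ·(x' − x̄) = [9]
z = y + H·x̄ = [9] + [-7] = [2]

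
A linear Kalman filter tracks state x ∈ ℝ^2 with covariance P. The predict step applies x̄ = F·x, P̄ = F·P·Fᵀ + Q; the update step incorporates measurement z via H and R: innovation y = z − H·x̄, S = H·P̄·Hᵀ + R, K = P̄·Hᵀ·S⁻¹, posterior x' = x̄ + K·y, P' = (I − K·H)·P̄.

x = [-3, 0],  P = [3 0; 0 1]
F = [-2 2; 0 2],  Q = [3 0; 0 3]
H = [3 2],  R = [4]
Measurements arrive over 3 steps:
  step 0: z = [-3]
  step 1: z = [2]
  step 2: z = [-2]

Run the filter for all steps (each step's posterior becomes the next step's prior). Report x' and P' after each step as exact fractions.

step 0: x̄ = F·x = [6, 0]
step 0: P̄ = F·P·Fᵀ + Q = [19 4; 4 7]
step 0: y = z − H·x̄ = [-21]
step 0: S = H·P̄·Hᵀ + R = [251]
step 0: K = P̄·Hᵀ·S⁻¹ = [65/251; 26/251]
step 0: x' = x̄ + K·y = [141/251, -546/251]
step 0: P' = (I − K·H)·P̄ = [544/251 -686/251; -686/251 1081/251]
step 1: x̄ = F·x = [-1374/251, -1092/251]
step 1: P̄ = F·P·Fᵀ + Q = [12741/251 7068/251; 7068/251 5077/251]
step 1: y = z − H·x̄ = [6808/251]
step 1: S = H·P̄·Hᵀ + R = [220797/251]
step 1: K = P̄·Hᵀ·S⁻¹ = [17453/73599; 31358/220797]
step 1: x' = x̄ + K·y = [70498/73599, -110060/220797]
step 1: P' = (I − K·H)·P̄ = [31744/24533 -107942/73599; -107942/73599 548455/220797]
step 2: x̄ = F·x = [-643108/220797, -220120/220797]
step 2: P̄ = F·P·Fᵀ + Q = [6589603/220797 3489124/220797; 3489124/220797 2856211/220797]
step 2: y = z − H·x̄ = [1927970/220797]
step 2: S = H·P̄·Hᵀ + R = [113483947/220797]
step 2: K = P̄·Hᵀ·S⁻¹ = [26747057/113483947; 16179794/113483947]
step 2: x' = x̄ + K·y = [-96989138/113483947, 28143820/113483947]
step 2: P' = (I − K·H)·P̄ = [146782336/113483947 -166679390/113483947; -166679390/113483947 282378673/113483947]

step 0: x' = [141/251, -546/251], P' = [544/251 -686/251; -686/251 1081/251]
step 1: x' = [70498/73599, -110060/220797], P' = [31744/24533 -107942/73599; -107942/73599 548455/220797]
step 2: x' = [-96989138/113483947, 28143820/113483947], P' = [146782336/113483947 -166679390/113483947; -166679390/113483947 282378673/113483947]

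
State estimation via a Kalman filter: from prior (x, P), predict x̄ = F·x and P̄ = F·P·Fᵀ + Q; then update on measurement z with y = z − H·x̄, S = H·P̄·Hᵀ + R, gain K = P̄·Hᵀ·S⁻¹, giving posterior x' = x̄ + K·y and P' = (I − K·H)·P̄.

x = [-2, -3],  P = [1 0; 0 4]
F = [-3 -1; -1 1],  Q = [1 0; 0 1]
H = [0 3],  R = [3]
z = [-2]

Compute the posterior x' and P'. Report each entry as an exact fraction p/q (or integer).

x' = [170/19, -13/19]
P' = [263/19 -1/19; -1/19 6/19]

x̄ = F·x = [9, -1]
P̄ = F·P·Fᵀ + Q = [14 -1; -1 6]
y = z − H·x̄ = [1]
S = H·P̄·Hᵀ + R = [57]
K = P̄·Hᵀ·S⁻¹ = [-1/19; 6/19]
x' = x̄ + K·y = [170/19, -13/19]
P' = (I − K·H)·P̄ = [263/19 -1/19; -1/19 6/19]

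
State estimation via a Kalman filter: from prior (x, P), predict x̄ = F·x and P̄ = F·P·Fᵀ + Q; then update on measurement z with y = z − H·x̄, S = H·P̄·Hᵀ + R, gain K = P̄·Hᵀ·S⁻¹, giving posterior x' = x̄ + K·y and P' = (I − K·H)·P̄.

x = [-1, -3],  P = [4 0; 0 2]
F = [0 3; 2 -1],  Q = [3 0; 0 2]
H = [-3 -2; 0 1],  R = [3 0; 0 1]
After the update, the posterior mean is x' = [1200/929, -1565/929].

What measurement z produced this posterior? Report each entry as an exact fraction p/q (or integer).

x̄ = F·x = [-9, 1]
P̄ = F·P·Fᵀ + Q = [21 -6; -6 20]
S = H·P̄·Hᵀ + R = [200 -22; -22 21]
K = P̄·Hᵀ·S⁻¹ = [-1203/3716 -1161/1858; -11/1858 879/929]
x' − x̄ = [9561/929, -2494/929] = K·y
y = (KᵀK)⁻¹·Kᵀ·(x' − x̄) = [-26, -3]
z = y + H·x̄ = [-26, -3] + [25, 1] = [-1, -2]

z = [-1, -2]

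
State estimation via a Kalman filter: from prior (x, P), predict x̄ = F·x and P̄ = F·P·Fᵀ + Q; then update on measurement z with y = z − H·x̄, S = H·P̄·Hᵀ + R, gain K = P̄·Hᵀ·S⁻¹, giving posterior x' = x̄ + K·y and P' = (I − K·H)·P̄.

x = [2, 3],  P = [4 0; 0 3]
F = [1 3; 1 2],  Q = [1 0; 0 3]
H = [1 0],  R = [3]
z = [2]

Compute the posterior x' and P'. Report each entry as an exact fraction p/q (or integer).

x' = [97/35, 82/35]
P' = [96/35 66/35; 66/35 181/35]

x̄ = F·x = [11, 8]
P̄ = F·P·Fᵀ + Q = [32 22; 22 19]
y = z − H·x̄ = [-9]
S = H·P̄·Hᵀ + R = [35]
K = P̄·Hᵀ·S⁻¹ = [32/35; 22/35]
x' = x̄ + K·y = [97/35, 82/35]
P' = (I − K·H)·P̄ = [96/35 66/35; 66/35 181/35]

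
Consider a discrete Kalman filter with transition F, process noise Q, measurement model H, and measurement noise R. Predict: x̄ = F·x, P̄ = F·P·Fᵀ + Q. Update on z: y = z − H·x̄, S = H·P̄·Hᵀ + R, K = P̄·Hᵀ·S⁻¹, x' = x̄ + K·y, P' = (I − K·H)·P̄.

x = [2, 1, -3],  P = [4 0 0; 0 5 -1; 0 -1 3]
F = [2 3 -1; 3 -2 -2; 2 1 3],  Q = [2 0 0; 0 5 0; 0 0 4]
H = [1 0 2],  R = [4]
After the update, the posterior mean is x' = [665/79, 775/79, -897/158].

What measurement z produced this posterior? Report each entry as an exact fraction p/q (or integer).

x̄ = F·x = [10, 10, -4]
P̄ = F·P·Fᵀ + Q = [72 4 14; 4 65 4; 14 4 46]
S = H·P̄·Hᵀ + R = [316]
K = P̄·Hᵀ·S⁻¹ = [25/79; 3/79; 53/158]
x' − x̄ = [-125/79, -15/79, -265/158] = K·y
y = (KᵀK)⁻¹·Kᵀ·(x' − x̄) = [-5]
z = y + H·x̄ = [-5] + [2] = [-3]

z = [-3]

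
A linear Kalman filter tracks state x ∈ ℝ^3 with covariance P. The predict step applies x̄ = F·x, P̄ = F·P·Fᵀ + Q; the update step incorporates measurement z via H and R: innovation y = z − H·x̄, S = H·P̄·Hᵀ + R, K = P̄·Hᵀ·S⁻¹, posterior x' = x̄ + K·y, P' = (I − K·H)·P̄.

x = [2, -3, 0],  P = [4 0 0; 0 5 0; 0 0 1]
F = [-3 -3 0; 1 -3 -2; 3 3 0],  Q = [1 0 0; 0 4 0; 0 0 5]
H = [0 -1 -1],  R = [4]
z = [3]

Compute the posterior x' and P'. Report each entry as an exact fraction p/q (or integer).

x' = [257/27, 209/27, -826/81]
P' = [482/9 425/9 -1339/27; 425/9 449/9 -1315/27; -1339/27 -1315/27 4157/81]

x̄ = F·x = [3, 11, -3]
P̄ = F·P·Fᵀ + Q = [82 33 -81; 33 57 -33; -81 -33 86]
y = z − H·x̄ = [11]
S = H·P̄·Hᵀ + R = [81]
K = P̄·Hᵀ·S⁻¹ = [16/27; -8/27; -53/81]
x' = x̄ + K·y = [257/27, 209/27, -826/81]
P' = (I − K·H)·P̄ = [482/9 425/9 -1339/27; 425/9 449/9 -1315/27; -1339/27 -1315/27 4157/81]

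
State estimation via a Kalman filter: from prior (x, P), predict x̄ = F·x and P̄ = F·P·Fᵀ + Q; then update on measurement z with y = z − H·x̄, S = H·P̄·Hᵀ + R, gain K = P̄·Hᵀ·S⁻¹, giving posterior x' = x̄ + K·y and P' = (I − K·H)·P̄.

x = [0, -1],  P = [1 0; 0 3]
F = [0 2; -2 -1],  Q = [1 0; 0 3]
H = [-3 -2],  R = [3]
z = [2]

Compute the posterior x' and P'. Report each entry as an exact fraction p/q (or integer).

x' = [-61/44, 23/22]
P' = [415/88 -291/44; -291/44 219/22]

x̄ = F·x = [-2, 1]
P̄ = F·P·Fᵀ + Q = [13 -6; -6 10]
y = z − H·x̄ = [-2]
S = H·P̄·Hᵀ + R = [88]
K = P̄·Hᵀ·S⁻¹ = [-27/88; -1/44]
x' = x̄ + K·y = [-61/44, 23/22]
P' = (I − K·H)·P̄ = [415/88 -291/44; -291/44 219/22]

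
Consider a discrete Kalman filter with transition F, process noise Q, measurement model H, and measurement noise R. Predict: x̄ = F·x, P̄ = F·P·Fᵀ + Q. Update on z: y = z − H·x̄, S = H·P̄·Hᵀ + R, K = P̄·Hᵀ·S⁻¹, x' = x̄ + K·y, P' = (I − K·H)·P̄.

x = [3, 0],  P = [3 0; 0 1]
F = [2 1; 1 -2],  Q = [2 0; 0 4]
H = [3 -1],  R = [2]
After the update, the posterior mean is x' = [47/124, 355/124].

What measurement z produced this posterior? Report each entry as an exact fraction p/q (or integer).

x̄ = F·x = [6, 3]
P̄ = F·P·Fᵀ + Q = [15 4; 4 11]
S = H·P̄·Hᵀ + R = [124]
K = P̄·Hᵀ·S⁻¹ = [41/124; 1/124]
x' − x̄ = [-697/124, -17/124] = K·y
y = (KᵀK)⁻¹·Kᵀ·(x' − x̄) = [-17]
z = y + H·x̄ = [-17] + [15] = [-2]

z = [-2]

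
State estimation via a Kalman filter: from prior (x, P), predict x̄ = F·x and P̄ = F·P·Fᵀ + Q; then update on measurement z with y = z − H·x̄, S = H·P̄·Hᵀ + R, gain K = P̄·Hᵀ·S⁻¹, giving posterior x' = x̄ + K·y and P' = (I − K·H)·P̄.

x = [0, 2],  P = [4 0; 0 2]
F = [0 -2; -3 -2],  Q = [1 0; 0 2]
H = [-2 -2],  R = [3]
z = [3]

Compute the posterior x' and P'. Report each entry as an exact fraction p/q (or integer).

x̄ = F·x = [-4, -4]
P̄ = F·P·Fᵀ + Q = [9 8; 8 46]
y = z − H·x̄ = [-13]
S = H·P̄·Hᵀ + R = [287]
K = P̄·Hᵀ·S⁻¹ = [-34/287; -108/287]
x' = x̄ + K·y = [-706/287, 256/287]
P' = (I − K·H)·P̄ = [1427/287 -1376/287; -1376/287 1538/287]

x' = [-706/287, 256/287]
P' = [1427/287 -1376/287; -1376/287 1538/287]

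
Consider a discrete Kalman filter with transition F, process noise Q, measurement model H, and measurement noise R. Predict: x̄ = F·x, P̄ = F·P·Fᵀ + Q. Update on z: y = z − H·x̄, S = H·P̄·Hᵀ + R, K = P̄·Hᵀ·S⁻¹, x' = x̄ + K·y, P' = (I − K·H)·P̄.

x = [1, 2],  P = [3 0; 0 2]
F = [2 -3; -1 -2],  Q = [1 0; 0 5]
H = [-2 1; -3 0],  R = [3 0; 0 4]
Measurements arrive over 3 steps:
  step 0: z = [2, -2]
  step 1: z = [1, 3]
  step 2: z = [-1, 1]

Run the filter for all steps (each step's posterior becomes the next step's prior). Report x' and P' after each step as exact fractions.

step 0: x̄ = F·x = [-4, -5]
step 0: P̄ = F·P·Fᵀ + Q = [31 6; 6 16]
step 0: y = z − H·x̄ = [-1, -14]
step 0: S = H·P̄·Hᵀ + R = [119 168; 168 283]
step 0: K = P̄·Hᵀ·S⁻¹ = [-32/779 -237/779; 4156/5453 -402/779]
step 0: x' = x̄ + K·y = [234/779, 7975/5453]
step 0: P' = (I − K·H)·P̄ = [316/779 536/779; 536/779 19972/5453]
step 1: x̄ = F·x = [-20649/5453, -17588/5453]
step 1: P̄ = F·P·Fᵀ + Q = [149025/5453 111656/5453; 111656/5453 124373/5453]
step 1: y = z − H·x̄ = [-18257/5453, -45588/5453]
step 1: S = H·P̄·Hᵀ + R = [290208/5453 559182/5453; 559182/5453 1363037/5453]
step 1: K = P̄·Hᵀ·S⁻¹ = [-14338/292287 -389947/1266577; 739897/1169148 -1280197/2533154]
step 1: x' = x̄ + K·y = [-3984401/3799731, -17010241/15198924]
step 1: P' = (I − K·H)·P̄ = [1559788/3799731 2560394/3799731; 2560394/3799731 49339135/15198924]
step 2: x̄ = F·x = [19155515/15198924, 24979043/7599462]
step 2: P̄ = F·P·Fᵀ + Q = [361308835/15198924 136657465/7599462; 136657465/7599462 80139154/3799731]
step 2: y = z − H·x̄ = [-2237165/1266577, 24221823/5066308]
step 2: S = H·P̄·Hᵀ + R = [59844084/1266577 112325685/1266577; 112325685/1266577 1104191737/5066308]
step 2: K = P̄·Hᵀ·S⁻¹ = [-37441895/770339319 -78943915/256779773; 7814713253/12325429104 -519225635/1027119092]
step 2: x' = x̄ + K·y = [-95275105/770339319, -192431714/770339319]
step 2: P' = (I − K·H)·P̄ = [315775660/770339319 519225635/770339319; 519225635/770339319 40059360079/12325429104]

step 0: x' = [234/779, 7975/5453], P' = [316/779 536/779; 536/779 19972/5453]
step 1: x' = [-3984401/3799731, -17010241/15198924], P' = [1559788/3799731 2560394/3799731; 2560394/3799731 49339135/15198924]
step 2: x' = [-95275105/770339319, -192431714/770339319], P' = [315775660/770339319 519225635/770339319; 519225635/770339319 40059360079/12325429104]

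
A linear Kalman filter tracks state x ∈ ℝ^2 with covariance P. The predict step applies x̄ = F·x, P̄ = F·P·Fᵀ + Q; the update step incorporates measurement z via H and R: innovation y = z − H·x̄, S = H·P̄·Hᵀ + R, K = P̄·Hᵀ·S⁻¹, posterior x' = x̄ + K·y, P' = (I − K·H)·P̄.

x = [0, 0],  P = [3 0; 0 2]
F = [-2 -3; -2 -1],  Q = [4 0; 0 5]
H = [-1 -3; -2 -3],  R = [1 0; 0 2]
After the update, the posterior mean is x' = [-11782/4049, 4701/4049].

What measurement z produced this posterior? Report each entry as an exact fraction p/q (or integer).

z = [-1, 3]

x̄ = F·x = [0, 0]
P̄ = F·P·Fᵀ + Q = [34 18; 18 19]
S = H·P̄·Hᵀ + R = [314 401; 401 525]
K = P̄·Hᵀ·S⁻¹ = [2722/4049 -3020/4049; -2082/4049 873/4049]
x' − x̄ = [-11782/4049, 4701/4049] = K·y
y = (KᵀK)⁻¹·Kᵀ·(x' − x̄) = [-1, 3]
z = y + H·x̄ = [-1, 3] + [0, 0] = [-1, 3]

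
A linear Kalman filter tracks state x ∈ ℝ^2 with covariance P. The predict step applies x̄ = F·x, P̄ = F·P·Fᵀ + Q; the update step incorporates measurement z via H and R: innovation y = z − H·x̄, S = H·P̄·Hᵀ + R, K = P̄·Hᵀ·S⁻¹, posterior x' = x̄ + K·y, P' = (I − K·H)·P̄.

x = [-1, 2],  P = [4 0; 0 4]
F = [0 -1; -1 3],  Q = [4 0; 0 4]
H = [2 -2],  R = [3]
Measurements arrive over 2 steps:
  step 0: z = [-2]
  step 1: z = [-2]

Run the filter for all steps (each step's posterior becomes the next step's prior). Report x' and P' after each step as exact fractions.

step 0: x' = [26/307, 357/307], P' = [856/307 796/307; 796/307 964/307]
step 1: x' = [2577/50393, 56255/50393], P' = [120240/50393 107376/50393; 107376/50393 131616/50393]

step 0: x̄ = F·x = [-2, 7]
step 0: P̄ = F·P·Fᵀ + Q = [8 -12; -12 44]
step 0: y = z − H·x̄ = [16]
step 0: S = H·P̄·Hᵀ + R = [307]
step 0: K = P̄·Hᵀ·S⁻¹ = [40/307; -112/307]
step 0: x' = x̄ + K·y = [26/307, 357/307]
step 0: P' = (I − K·H)·P̄ = [856/307 796/307; 796/307 964/307]
step 1: x̄ = F·x = [-357/307, 1045/307]
step 1: P̄ = F·P·Fᵀ + Q = [2192/307 -2096/307; -2096/307 5984/307]
step 1: y = z − H·x̄ = [2190/307]
step 1: S = H·P̄·Hᵀ + R = [50393/307]
step 1: K = P̄·Hᵀ·S⁻¹ = [8576/50393; -16160/50393]
step 1: x' = x̄ + K·y = [2577/50393, 56255/50393]
step 1: P' = (I − K·H)·P̄ = [120240/50393 107376/50393; 107376/50393 131616/50393]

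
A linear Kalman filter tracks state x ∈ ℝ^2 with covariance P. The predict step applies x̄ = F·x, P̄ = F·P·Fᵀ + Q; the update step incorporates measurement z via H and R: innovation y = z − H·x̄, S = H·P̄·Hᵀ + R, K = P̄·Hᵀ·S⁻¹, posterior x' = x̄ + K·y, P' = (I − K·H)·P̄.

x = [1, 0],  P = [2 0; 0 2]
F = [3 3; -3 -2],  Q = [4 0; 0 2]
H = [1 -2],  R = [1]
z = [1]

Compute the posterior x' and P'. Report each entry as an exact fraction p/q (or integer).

x' = [19/273, -131/273]
P' = [920/273 410/273; 410/273 248/273]

x̄ = F·x = [3, -3]
P̄ = F·P·Fᵀ + Q = [40 -30; -30 28]
y = z − H·x̄ = [-8]
S = H·P̄·Hᵀ + R = [273]
K = P̄·Hᵀ·S⁻¹ = [100/273; -86/273]
x' = x̄ + K·y = [19/273, -131/273]
P' = (I − K·H)·P̄ = [920/273 410/273; 410/273 248/273]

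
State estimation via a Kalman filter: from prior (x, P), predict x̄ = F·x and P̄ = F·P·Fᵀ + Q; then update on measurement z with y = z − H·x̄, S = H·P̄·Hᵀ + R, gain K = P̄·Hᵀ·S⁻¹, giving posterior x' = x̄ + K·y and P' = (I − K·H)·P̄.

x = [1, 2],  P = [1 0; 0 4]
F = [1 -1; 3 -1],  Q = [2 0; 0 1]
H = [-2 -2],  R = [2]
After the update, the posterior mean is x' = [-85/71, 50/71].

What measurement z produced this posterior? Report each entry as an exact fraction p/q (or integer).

x̄ = F·x = [-1, 1]
P̄ = F·P·Fᵀ + Q = [7 7; 7 14]
S = H·P̄·Hᵀ + R = [142]
K = P̄·Hᵀ·S⁻¹ = [-14/71; -21/71]
x' − x̄ = [-14/71, -21/71] = K·y
y = (KᵀK)⁻¹·Kᵀ·(x' − x̄) = [1]
z = y + H·x̄ = [1] + [0] = [1]

z = [1]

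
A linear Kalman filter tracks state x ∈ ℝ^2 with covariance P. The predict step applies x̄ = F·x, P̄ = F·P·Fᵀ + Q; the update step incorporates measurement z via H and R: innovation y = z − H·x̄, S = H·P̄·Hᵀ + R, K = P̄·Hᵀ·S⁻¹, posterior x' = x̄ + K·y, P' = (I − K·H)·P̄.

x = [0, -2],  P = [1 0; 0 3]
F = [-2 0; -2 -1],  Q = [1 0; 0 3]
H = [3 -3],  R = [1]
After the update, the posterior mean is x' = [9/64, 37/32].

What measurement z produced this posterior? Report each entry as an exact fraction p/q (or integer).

z = [-3]

x̄ = F·x = [0, 2]
P̄ = F·P·Fᵀ + Q = [5 4; 4 10]
S = H·P̄·Hᵀ + R = [64]
K = P̄·Hᵀ·S⁻¹ = [3/64; -9/32]
x' − x̄ = [9/64, -27/32] = K·y
y = (KᵀK)⁻¹·Kᵀ·(x' − x̄) = [3]
z = y + H·x̄ = [3] + [-6] = [-3]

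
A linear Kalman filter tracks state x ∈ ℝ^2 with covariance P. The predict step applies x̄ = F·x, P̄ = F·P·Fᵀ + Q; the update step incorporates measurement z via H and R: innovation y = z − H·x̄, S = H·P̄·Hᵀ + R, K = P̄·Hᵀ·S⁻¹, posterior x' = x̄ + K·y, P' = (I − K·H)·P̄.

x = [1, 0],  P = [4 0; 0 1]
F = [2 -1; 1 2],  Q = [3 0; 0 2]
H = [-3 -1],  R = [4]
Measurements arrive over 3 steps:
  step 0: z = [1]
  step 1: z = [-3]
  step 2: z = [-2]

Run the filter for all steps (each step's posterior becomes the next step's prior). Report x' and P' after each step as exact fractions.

step 0: x̄ = F·x = [2, 1]
step 0: P̄ = F·P·Fᵀ + Q = [20 6; 6 10]
step 0: y = z − H·x̄ = [8]
step 0: S = H·P̄·Hᵀ + R = [230]
step 0: K = P̄·Hᵀ·S⁻¹ = [-33/115; -14/115]
step 0: x' = x̄ + K·y = [-34/115, 3/115]
step 0: P' = (I − K·H)·P̄ = [122/115 -234/115; -234/115 758/115]
step 1: x̄ = F·x = [-71/115, -28/115]
step 1: P̄ = F·P·Fᵀ + Q = [2527/115 -1974/115; -1974/115 2448/115]
step 1: y = z − H·x̄ = [-586/115]
step 1: S = H·P̄·Hᵀ + R = [13807/115]
step 1: K = P̄·Hᵀ·S⁻¹ = [-5607/13807; 3474/13807]
step 1: x' = x̄ + K·y = [20047/13807, -21064/13807]
step 1: P' = (I − K·H)·P̄ = [30016/13807 -67620/13807; -67620/13807 188964/13807]
step 2: x̄ = F·x = [61158/13807, -22081/13807]
step 2: P̄ = F·P·Fᵀ + Q = [620929/13807 -520756/13807; -520756/13807 543006/13807]
step 2: y = z − H·x̄ = [133779/13807]
step 2: S = H·P̄·Hᵀ + R = [3062059/13807]
step 2: K = P̄·Hᵀ·S⁻¹ = [-1342031/3062059; 1019262/3062059]
step 2: x' = x̄ + K·y = [29481/161161, 262043/161161]
step 2: P' = (I − K·H)·P̄ = [7262550/3062059 -16419526/3062059; -16419526/3062059 45181530/3062059]

step 0: x' = [-34/115, 3/115], P' = [122/115 -234/115; -234/115 758/115]
step 1: x' = [20047/13807, -21064/13807], P' = [30016/13807 -67620/13807; -67620/13807 188964/13807]
step 2: x' = [29481/161161, 262043/161161], P' = [7262550/3062059 -16419526/3062059; -16419526/3062059 45181530/3062059]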